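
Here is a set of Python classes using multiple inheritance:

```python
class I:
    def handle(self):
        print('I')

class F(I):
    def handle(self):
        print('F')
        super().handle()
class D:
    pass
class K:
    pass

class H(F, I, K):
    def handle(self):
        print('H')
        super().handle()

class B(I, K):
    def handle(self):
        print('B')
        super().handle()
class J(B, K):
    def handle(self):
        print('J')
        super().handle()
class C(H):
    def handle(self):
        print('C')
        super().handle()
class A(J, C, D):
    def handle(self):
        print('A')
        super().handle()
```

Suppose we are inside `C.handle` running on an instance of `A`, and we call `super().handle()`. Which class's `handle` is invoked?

L[A] = A + merge(L[J], L[C], L[D], [J C D])
  take J:  [J B I K object] + [C H F I K object] + [D object] + [J C D]
  take B:  [B I K object] + [C H F I K object] + [D object] + [C D]
  take C:  [I K object] + [C H F I K object] + [D object] + [C D]
  take H:  [I K object] + [H F I K object] + [D object] + [D]
  take F:  [I K object] + [F I K object] + [D object] + [D]
  take I:  [I K object] + [I K object] + [D object] + [D]
  take K:  [K object] + [K object] + [D object] + [D]
  take D:  [object] + [object] + [D object] + [D]
  take object:  [object] + [object] + [object]
MRO: A J B C H F I K D object
super() in C.handle on a A instance goes to the class after C in A's MRO: H.

H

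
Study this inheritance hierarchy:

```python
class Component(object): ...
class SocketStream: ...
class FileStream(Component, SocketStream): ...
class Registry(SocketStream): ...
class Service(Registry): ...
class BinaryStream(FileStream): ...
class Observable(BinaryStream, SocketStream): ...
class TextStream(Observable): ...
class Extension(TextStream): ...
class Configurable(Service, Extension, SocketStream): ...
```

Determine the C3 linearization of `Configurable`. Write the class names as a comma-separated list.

Configurable, Service, Registry, Extension, TextStream, Observable, BinaryStream, FileStream, Component, SocketStream, object

L[Configurable] = Configurable + merge(L[Service], L[Extension], L[SocketStream], [Service Extension SocketStream])
  take Service:  [Service Registry SocketStream object] + [Extension TextStream Observable BinaryStream FileStream Component SocketStream object] + [SocketStream object] + [Service Extension SocketStream]
  take Registry:  [Registry SocketStream object] + [Extension TextStream Observable BinaryStream FileStream Component SocketStream object] + [SocketStream object] + [Extension SocketStream]
  take Extension:  [SocketStream object] + [Extension TextStream Observable BinaryStream FileStream Component SocketStream object] + [SocketStream object] + [Extension SocketStream]
  take TextStream:  [SocketStream object] + [TextStream Observable BinaryStream FileStream Component SocketStream object] + [SocketStream object] + [SocketStream]
  take Observable:  [SocketStream object] + [Observable BinaryStream FileStream Component SocketStream object] + [SocketStream object] + [SocketStream]
  take BinaryStream:  [SocketStream object] + [BinaryStream FileStream Component SocketStream object] + [SocketStream object] + [SocketStream]
  take FileStream:  [SocketStream object] + [FileStream Component SocketStream object] + [SocketStream object] + [SocketStream]
  take Component:  [SocketStream object] + [Component SocketStream object] + [SocketStream object] + [SocketStream]
  take SocketStream:  [SocketStream object] + [SocketStream object] + [SocketStream object] + [SocketStream]
  take object:  [object] + [object] + [object]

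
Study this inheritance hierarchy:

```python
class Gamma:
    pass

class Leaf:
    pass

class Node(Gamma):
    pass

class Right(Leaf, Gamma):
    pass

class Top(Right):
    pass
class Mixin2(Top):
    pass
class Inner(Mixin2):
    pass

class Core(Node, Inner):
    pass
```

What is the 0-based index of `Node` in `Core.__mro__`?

1

L[Core] = Core + merge(L[Node], L[Inner], [Node Inner])
  take Node:  [Node Gamma object] + [Inner Mixin2 Top Right Leaf Gamma object] + [Node Inner]
  take Inner:  [Gamma object] + [Inner Mixin2 Top Right Leaf Gamma object] + [Inner]
  take Mixin2:  [Gamma object] + [Mixin2 Top Right Leaf Gamma object]
  take Top:  [Gamma object] + [Top Right Leaf Gamma object]
  take Right:  [Gamma object] + [Right Leaf Gamma object]
  take Leaf:  [Gamma object] + [Leaf Gamma object]
  take Gamma:  [Gamma object] + [Gamma object]
  take object:  [object] + [object]
MRO: Core Node Inner Mixin2 Top Right Leaf Gamma object
Node sits at index 1.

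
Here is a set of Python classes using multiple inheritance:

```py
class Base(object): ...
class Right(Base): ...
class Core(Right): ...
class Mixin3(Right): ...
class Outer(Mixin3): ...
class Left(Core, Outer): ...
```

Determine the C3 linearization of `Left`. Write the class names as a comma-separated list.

L[Left] = Left + merge(L[Core], L[Outer], [Core Outer])
  take Core:  [Core Right Base object] + [Outer Mixin3 Right Base object] + [Core Outer]
  take Outer:  [Right Base object] + [Outer Mixin3 Right Base object] + [Outer]
  take Mixin3:  [Right Base object] + [Mixin3 Right Base object]
  take Right:  [Right Base object] + [Right Base object]
  take Base:  [Base object] + [Base object]
  take object:  [object] + [object]

Left, Core, Outer, Mixin3, Right, Base, object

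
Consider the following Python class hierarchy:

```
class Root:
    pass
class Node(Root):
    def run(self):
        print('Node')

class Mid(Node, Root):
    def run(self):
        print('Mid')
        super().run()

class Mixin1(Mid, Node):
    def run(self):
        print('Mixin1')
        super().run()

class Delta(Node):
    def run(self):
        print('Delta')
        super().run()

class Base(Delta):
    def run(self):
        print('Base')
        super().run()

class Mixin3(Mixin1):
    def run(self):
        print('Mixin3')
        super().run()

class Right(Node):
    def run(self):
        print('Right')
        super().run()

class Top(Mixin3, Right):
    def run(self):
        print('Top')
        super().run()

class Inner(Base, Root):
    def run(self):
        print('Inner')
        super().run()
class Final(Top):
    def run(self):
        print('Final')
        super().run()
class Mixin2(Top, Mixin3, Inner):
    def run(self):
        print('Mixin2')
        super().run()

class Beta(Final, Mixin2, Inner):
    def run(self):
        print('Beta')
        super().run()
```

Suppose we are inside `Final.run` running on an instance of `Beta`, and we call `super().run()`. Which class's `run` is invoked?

L[Beta] = Beta + merge(L[Final], L[Mixin2], L[Inner], [Final Mixin2 Inner])
  take Final:  [Final Top Mixin3 Mixin1 Mid Right Node Root object] + [Mixin2 Top Mixin3 Mixin1 Mid Right Inner Base Delta Node Root object] + [Inner Base Delta Node Root object] + [Final Mixin2 Inner]
  take Mixin2:  [Top Mixin3 Mixin1 Mid Right Node Root object] + [Mixin2 Top Mixin3 Mixin1 Mid Right Inner Base Delta Node Root object] + [Inner Base Delta Node Root object] + [Mixin2 Inner]
  take Top:  [Top Mixin3 Mixin1 Mid Right Node Root object] + [Top Mixin3 Mixin1 Mid Right Inner Base Delta Node Root object] + [Inner Base Delta Node Root object] + [Inner]
  take Mixin3:  [Mixin3 Mixin1 Mid Right Node Root object] + [Mixin3 Mixin1 Mid Right Inner Base Delta Node Root object] + [Inner Base Delta Node Root object] + [Inner]
  take Mixin1:  [Mixin1 Mid Right Node Root object] + [Mixin1 Mid Right Inner Base Delta Node Root object] + [Inner Base Delta Node Root object] + [Inner]
  take Mid:  [Mid Right Node Root object] + [Mid Right Inner Base Delta Node Root object] + [Inner Base Delta Node Root object] + [Inner]
  take Right:  [Right Node Root object] + [Right Inner Base Delta Node Root object] + [Inner Base Delta Node Root object] + [Inner]
  take Inner:  [Node Root object] + [Inner Base Delta Node Root object] + [Inner Base Delta Node Root object] + [Inner]
  take Base:  [Node Root object] + [Base Delta Node Root object] + [Base Delta Node Root object]
  take Delta:  [Node Root object] + [Delta Node Root object] + [Delta Node Root object]
  take Node:  [Node Root object] + [Node Root object] + [Node Root object]
  take Root:  [Root object] + [Root object] + [Root object]
  take object:  [object] + [object] + [object]
MRO: Beta Final Mixin2 Top Mixin3 Mixin1 Mid Right Inner Base Delta Node Root object
super() in Final.run on a Beta instance goes to the class after Final in Beta's MRO: Mixin2.

Mixin2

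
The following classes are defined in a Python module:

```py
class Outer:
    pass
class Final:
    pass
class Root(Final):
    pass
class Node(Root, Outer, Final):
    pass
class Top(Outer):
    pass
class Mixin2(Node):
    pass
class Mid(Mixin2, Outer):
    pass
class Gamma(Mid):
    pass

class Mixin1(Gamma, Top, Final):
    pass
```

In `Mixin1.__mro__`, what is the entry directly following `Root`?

Top

L[Mixin1] = Mixin1 + merge(L[Gamma], L[Top], L[Final], [Gamma Top Final])
  take Gamma:  [Gamma Mid Mixin2 Node Root Outer Final object] + [Top Outer object] + [Final object] + [Gamma Top Final]
  take Mid:  [Mid Mixin2 Node Root Outer Final object] + [Top Outer object] + [Final object] + [Top Final]
  take Mixin2:  [Mixin2 Node Root Outer Final object] + [Top Outer object] + [Final object] + [Top Final]
  take Node:  [Node Root Outer Final object] + [Top Outer object] + [Final object] + [Top Final]
  take Root:  [Root Outer Final object] + [Top Outer object] + [Final object] + [Top Final]
  take Top:  [Outer Final object] + [Top Outer object] + [Final object] + [Top Final]
  take Outer:  [Outer Final object] + [Outer object] + [Final object] + [Final]
  take Final:  [Final object] + [object] + [Final object] + [Final]
  take object:  [object] + [object] + [object]
MRO: Mixin1 Gamma Mid Mixin2 Node Root Top Outer Final object
Root is at position 5; next is Top.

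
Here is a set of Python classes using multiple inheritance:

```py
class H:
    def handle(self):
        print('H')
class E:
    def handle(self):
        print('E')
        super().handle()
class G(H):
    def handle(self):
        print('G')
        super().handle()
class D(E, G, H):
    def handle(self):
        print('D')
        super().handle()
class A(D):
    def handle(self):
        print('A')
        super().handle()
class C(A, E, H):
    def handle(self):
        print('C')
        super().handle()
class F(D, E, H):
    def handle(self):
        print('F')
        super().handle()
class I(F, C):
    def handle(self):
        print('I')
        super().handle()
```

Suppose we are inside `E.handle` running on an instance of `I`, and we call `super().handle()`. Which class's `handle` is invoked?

G

L[I] = I + merge(L[F], L[C], [F C])
  take F:  [F D E G H object] + [C A D E G H object] + [F C]
  take C:  [D E G H object] + [C A D E G H object] + [C]
  take A:  [D E G H object] + [A D E G H object]
  take D:  [D E G H object] + [D E G H object]
  take E:  [E G H object] + [E G H object]
  take G:  [G H object] + [G H object]
  take H:  [H object] + [H object]
  take object:  [object] + [object]
MRO: I F C A D E G H object
super() in E.handle on a I instance goes to the class after E in I's MRO: G.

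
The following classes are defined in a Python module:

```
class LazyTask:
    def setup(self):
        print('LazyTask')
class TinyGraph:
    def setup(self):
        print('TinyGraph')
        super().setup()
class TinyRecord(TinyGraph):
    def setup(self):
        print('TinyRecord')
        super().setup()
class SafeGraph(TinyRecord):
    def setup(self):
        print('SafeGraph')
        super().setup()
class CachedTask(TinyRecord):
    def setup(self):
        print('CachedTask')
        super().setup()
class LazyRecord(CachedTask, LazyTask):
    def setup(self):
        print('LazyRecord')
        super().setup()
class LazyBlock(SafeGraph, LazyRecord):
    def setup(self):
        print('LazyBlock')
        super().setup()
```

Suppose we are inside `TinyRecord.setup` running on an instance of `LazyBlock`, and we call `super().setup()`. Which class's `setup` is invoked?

L[LazyBlock] = LazyBlock + merge(L[SafeGraph], L[LazyRecord], [SafeGraph LazyRecord])
  take SafeGraph:  [SafeGraph TinyRecord TinyGraph object] + [LazyRecord CachedTask TinyRecord TinyGraph LazyTask object] + [SafeGraph LazyRecord]
  take LazyRecord:  [TinyRecord TinyGraph object] + [LazyRecord CachedTask TinyRecord TinyGraph LazyTask object] + [LazyRecord]
  take CachedTask:  [TinyRecord TinyGraph object] + [CachedTask TinyRecord TinyGraph LazyTask object]
  take TinyRecord:  [TinyRecord TinyGraph object] + [TinyRecord TinyGraph LazyTask object]
  take TinyGraph:  [TinyGraph object] + [TinyGraph LazyTask object]
  take LazyTask:  [object] + [LazyTask object]
  take object:  [object] + [object]
MRO: LazyBlock SafeGraph LazyRecord CachedTask TinyRecord TinyGraph LazyTask object
super() in TinyRecord.setup on a LazyBlock instance goes to the class after TinyRecord in LazyBlock's MRO: TinyGraph.

TinyGraph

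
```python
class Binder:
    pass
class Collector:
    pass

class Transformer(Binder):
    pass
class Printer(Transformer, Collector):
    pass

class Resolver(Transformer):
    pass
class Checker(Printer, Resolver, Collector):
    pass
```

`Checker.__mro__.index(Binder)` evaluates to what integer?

L[Checker] = Checker + merge(L[Printer], L[Resolver], L[Collector], [Printer Resolver Collector])
  take Printer:  [Printer Transformer Binder Collector object] + [Resolver Transformer Binder object] + [Collector object] + [Printer Resolver Collector]
  take Resolver:  [Transformer Binder Collector object] + [Resolver Transformer Binder object] + [Collector object] + [Resolver Collector]
  take Transformer:  [Transformer Binder Collector object] + [Transformer Binder object] + [Collector object] + [Collector]
  take Binder:  [Binder Collector object] + [Binder object] + [Collector object] + [Collector]
  take Collector:  [Collector object] + [object] + [Collector object] + [Collector]
  take object:  [object] + [object] + [object]
MRO: Checker Printer Resolver Transformer Binder Collector object
Binder sits at index 4.

4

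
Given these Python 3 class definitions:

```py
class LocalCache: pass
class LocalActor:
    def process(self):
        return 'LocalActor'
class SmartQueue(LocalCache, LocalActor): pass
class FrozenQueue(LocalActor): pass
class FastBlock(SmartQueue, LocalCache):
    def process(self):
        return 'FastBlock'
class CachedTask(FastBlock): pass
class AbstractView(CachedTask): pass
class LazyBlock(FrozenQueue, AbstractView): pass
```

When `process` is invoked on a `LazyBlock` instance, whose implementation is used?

L[LazyBlock] = LazyBlock + merge(L[FrozenQueue], L[AbstractView], [FrozenQueue AbstractView])
  take FrozenQueue:  [FrozenQueue LocalActor object] + [AbstractView CachedTask FastBlock SmartQueue LocalCache LocalActor object] + [FrozenQueue AbstractView]
  take AbstractView:  [LocalActor object] + [AbstractView CachedTask FastBlock SmartQueue LocalCache LocalActor object] + [AbstractView]
  take CachedTask:  [LocalActor object] + [CachedTask FastBlock SmartQueue LocalCache LocalActor object]
  take FastBlock:  [LocalActor object] + [FastBlock SmartQueue LocalCache LocalActor object]
  take SmartQueue:  [LocalActor object] + [SmartQueue LocalCache LocalActor object]
  take LocalCache:  [LocalActor object] + [LocalCache LocalActor object]
  take LocalActor:  [LocalActor object] + [LocalActor object]
  take object:  [object] + [object]
MRO: LazyBlock FrozenQueue AbstractView CachedTask FastBlock SmartQueue LocalCache LocalActor object
process is defined in: FastBlock, LocalActor. First along the MRO is FastBlock.

FastBlock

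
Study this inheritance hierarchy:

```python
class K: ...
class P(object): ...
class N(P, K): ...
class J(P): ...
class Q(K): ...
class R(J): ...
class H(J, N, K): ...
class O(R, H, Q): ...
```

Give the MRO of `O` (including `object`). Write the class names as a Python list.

[O, R, H, J, N, P, Q, K, object]

L[O] = O + merge(L[R], L[H], L[Q], [R H Q])
  take R:  [R J P object] + [H J N P K object] + [Q K object] + [R H Q]
  take H:  [J P object] + [H J N P K object] + [Q K object] + [H Q]
  take J:  [J P object] + [J N P K object] + [Q K object] + [Q]
  take N:  [P object] + [N P K object] + [Q K object] + [Q]
  take P:  [P object] + [P K object] + [Q K object] + [Q]
  take Q:  [object] + [K object] + [Q K object] + [Q]
  take K:  [object] + [K object] + [K object]
  take object:  [object] + [object] + [object]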